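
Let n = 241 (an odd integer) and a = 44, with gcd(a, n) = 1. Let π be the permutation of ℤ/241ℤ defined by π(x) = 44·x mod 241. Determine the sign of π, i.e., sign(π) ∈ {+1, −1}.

Trace 111: π^k(111) = [111, 64, 165, 30, 115, 240, 197] for k=0..6.
π_44 has 16 disjoint cycles with lengths [16, 16, 16, 16, 16, 16, 16, 16, 16, 16, 16, 16, 16, 16, 16, 1] on {0,…,240}.
sign(π) = (−1)^{n − #cycles} = (−1)^{241−16} = (−1)^225 = -1.
(44|241)_J = -1 (Zolotarev's lemma cross-check).

-1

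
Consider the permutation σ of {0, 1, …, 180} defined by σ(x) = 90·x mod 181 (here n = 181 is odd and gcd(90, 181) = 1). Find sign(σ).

Trace 104: π^k(104) = [104, 129, 26, 168, 97, 42, 160] for k=0..6.
2 cycles of lengths [180, 1].
Σ(ℓ_i−1) = 181−2 = 179; sign = (−1)^179 = -1.

-1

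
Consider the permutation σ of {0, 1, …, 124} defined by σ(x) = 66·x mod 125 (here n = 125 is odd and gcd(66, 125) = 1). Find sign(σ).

+1

Start at x=6: 6 → 21 → 11 → 101 → 41 → 81 → 96 → … (one orbit).
The orbit structure of x ↦ 66x mod 125: 13 orbits of sizes [25, 25, 25, 25, 5, 5, 5, 5, 1, 1, 1, 1, 1].
125 − 13 = 112 transpositions; sign(π) = (−1)^112 = +1.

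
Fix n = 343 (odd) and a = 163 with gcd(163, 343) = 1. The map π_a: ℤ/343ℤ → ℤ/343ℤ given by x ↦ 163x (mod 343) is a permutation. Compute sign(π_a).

Start at x=270: 270 → 106 → 128 → 284 → 330 → 282 → 4 → … (one orbit).
The orbit structure of x ↦ 163x mod 343: 7 orbits of sizes [147, 147, 21, 21, 3, 3, 1].
sign(π) = (−1)^{n − #cycles} = (−1)^{343−7} = (−1)^336 = +1.
The Jacobi symbol (163|343) = +1 (Zolotarev) agrees.

+1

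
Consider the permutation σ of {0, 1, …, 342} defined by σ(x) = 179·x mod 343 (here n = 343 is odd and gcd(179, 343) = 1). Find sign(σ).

+1

Orbit of 1 under x↦179x: [1, 179, 142, 36, 270, 310, 267]… (length divides ord_343(179)).
Decompose π into cycles: lengths [147, 147, 21, 21, 3, 3, 1] (7 cycles, including the fixed point 0).
7 cycles on 343: each ℓ→(−1)^(ℓ−1), product (−1)^336 = +1.
Via Zolotarev, sign(π_{179}) = (179|343) = +1.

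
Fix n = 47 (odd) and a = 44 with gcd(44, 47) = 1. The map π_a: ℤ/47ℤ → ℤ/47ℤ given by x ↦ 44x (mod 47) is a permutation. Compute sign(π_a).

Orbit of 17 under x↦44x: [17, 43, 12, 11, 14, 5, 32]… (length divides ord_47(44)).
Cycle type of π: 46 + 1; total 2 cycles.
With 2 cycles on 47 points, sign = (−1)^{47−2} = -1.
The Jacobi symbol (44|47) = -1 (Zolotarev) agrees.

-1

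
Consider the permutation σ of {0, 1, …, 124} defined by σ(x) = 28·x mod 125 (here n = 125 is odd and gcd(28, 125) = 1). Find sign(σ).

Orbit of 48 under x↦28x: [48, 94, 7, 71, 113, 39, 92]… (length divides ord_125(28)).
π_28 has 4 disjoint cycles with lengths [100, 20, 4, 1] on {0,…,124}.
125 − 4 = 121 transpositions; sign(π) = (−1)^121 = -1.

-1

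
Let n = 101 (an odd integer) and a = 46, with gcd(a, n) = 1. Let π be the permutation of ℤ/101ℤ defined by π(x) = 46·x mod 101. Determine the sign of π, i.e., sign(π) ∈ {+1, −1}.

Start at x=23: 23 → 48 → 87 → 63 → 70 → 89 → 54 → … (one orbit).
The orbit structure of x ↦ 46x mod 101: 2 orbits of sizes [100, 1].
101 − 2 = 99 transpositions; sign(π) = (−1)^99 = -1.
(46|101)_J = -1 (Zolotarev's lemma cross-check).

-1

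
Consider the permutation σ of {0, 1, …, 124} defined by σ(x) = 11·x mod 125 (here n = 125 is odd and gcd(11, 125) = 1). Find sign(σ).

Start at x=91: 91 → 1 → 11 → 121 → 81 → 16 → 51 → … (one orbit).
The orbit structure of x ↦ 11x mod 125: 13 orbits of sizes [25, 25, 25, 25, 5, 5, 5, 5, 1, 1, 1, 1, 1].
13 cycles on 125: each ℓ→(−1)^(ℓ−1), product (−1)^112 = +1.

+1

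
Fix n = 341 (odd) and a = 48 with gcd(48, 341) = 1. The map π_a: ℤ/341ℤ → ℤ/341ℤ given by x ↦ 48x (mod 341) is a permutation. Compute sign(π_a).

-1

Start at x=254: 254 → 257 → 60 → 152 → 135 → 1 → 48 → … (one orbit).
Cycle type of π: 30×11 + 5×2 + 1; total 14 cycles.
341 − 14 = 327 transpositions; sign(π) = (−1)^327 = -1.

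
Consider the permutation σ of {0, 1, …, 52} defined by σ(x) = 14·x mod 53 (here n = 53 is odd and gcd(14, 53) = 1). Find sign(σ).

-1

Start at x=28: 28 → 21 → 29 → 35 → 13 → 23 → 4 → … (one orbit).
Decompose π into cycles: lengths [52, 1] (2 cycles, including the fixed point 0).
sign(π) = (−1)^{n − #cycles} = (−1)^{53−2} = (−1)^51 = -1.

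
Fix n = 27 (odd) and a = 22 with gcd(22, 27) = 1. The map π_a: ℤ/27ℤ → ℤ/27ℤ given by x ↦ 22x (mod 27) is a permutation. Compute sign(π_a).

Trace 10: π^k(10) = [10, 4, 7, 19, 13, 16, 1] for k=0..6.
Cycle type of π: 9×2 + 3×2 + 1×3; total 7 cycles.
27 − 7 = 20 transpositions; sign(π) = (−1)^20 = +1.
Zolotarev: (22|27) = +1, matching the cycle-count sign.

+1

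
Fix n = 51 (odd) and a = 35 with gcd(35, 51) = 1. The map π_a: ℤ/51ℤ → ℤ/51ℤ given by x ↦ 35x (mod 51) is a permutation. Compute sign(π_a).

-1

Trace 35: π^k(35) = [35, 1] for k=0..1.
The orbit structure of x ↦ 35x mod 51: 34 orbits of sizes [2, 2, 2, 2, 2, 2, 2, 2, 2, 2, 2, 2, 2, 2, 2, 2, 2, 1, 1, 1, 1, 1, 1, 1, 1, 1, 1, 1, 1, 1, 1, 1, 1, 1].
With 34 cycles on 51 points, sign = (−1)^{51−34} = -1.
Check: (35/51) = -1 by Zolotarev.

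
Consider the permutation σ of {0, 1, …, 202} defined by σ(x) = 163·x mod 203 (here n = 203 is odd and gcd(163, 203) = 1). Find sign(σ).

-1

Trace 74: π^k(74) = [74, 85, 51, 193, 197, 37, 144] for k=0..6.
Cycle type of π: 84×2 + 28 + 3×2 + 1; total 6 cycles.
6 cycles on 203: each ℓ→(−1)^(ℓ−1), product (−1)^197 = -1.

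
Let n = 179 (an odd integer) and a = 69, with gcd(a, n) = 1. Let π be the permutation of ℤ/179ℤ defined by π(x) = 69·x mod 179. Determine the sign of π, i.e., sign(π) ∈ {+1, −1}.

Trace 43: π^k(43) = [43, 103, 126, 102, 57, 174, 13] for k=0..6.
π_69 has 2 disjoint cycles with lengths [178, 1] on {0,…,178}.
sign(π) = (−1)^{n − #cycles} = (−1)^{179−2} = (−1)^177 = -1.

-1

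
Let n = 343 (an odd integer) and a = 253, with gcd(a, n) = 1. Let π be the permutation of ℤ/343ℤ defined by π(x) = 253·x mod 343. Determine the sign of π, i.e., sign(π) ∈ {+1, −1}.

+1

Trace 232: π^k(232) = [232, 43, 246, 155, 113, 120, 176] for k=0..6.
π_253 has 19 disjoint cycles with lengths [49, 49, 49, 49, 49, 49, 7, 7, 7, 7, 7, 7, 1, 1, 1, 1, 1, 1, 1] on {0,…,342}.
With 19 cycles on 343 points, sign = (−1)^{343−19} = +1.
Via Zolotarev, sign(π_{253}) = (253|343) = +1.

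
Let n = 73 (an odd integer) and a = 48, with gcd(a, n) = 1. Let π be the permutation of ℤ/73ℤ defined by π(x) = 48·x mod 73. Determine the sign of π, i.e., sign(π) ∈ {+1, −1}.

Trace 41: π^k(41) = [41, 70, 2, 23, 9, 67, 4] for k=0..6.
π_48 has 3 disjoint cycles with lengths [36, 36, 1] on {0,…,72}.
73 − 3 = 70 transpositions; sign(π) = (−1)^70 = +1.
The Jacobi symbol (48|73) = +1 (Zolotarev) agrees.

+1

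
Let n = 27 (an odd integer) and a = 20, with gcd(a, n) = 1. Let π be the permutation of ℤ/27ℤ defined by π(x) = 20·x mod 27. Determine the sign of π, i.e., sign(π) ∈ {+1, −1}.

Start at x=26: 26 → 7 → 5 → 19 → 2 → 13 → 17 → … (one orbit).
The orbit structure of x ↦ 20x mod 27: 4 orbits of sizes [18, 6, 2, 1].
Σ(ℓ_i−1) = 27−4 = 23; sign = (−1)^23 = -1.
Check: (20/27) = -1 by Zolotarev.

-1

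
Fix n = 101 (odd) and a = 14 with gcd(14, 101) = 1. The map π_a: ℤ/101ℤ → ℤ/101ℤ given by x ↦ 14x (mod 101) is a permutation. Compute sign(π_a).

Start at x=1: 1 → 14 → 95 → 17 → 36 → 100 → 87 → … (one orbit).
Decompose π into cycles: lengths [10, 10, 10, 10, 10, 10, 10, 10, 10, 10, 1] (11 cycles, including the fixed point 0).
11 cycles on 101: each ℓ→(−1)^(ℓ−1), product (−1)^90 = +1.

+1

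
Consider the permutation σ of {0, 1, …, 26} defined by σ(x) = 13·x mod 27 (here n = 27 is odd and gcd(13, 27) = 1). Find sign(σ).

+1

Start at x=16: 16 → 19 → 4 → 25 → 1 → 13 → 7 → … (one orbit).
π_13 has 7 disjoint cycles with lengths [9, 9, 3, 3, 1, 1, 1] on {0,…,26}.
7 cycles on 27: each ℓ→(−1)^(ℓ−1), product (−1)^20 = +1.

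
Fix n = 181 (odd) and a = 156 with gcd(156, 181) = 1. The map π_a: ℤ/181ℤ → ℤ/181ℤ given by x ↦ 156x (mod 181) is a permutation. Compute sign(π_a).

Orbit of 132 under x↦156x: [132, 139, 145, 176, 125, 133, 114]… (length divides ord_181(156)).
7 cycles of lengths [30, 30, 30, 30, 30, 30, 1].
181 − 7 = 174 transpositions; sign(π) = (−1)^174 = +1.
Zolotarev: (156|181) = +1, matching the cycle-count sign.

+1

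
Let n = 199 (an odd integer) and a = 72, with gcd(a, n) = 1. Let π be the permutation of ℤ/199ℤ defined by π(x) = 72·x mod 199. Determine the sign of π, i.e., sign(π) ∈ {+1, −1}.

Start at x=40: 40 → 94 → 2 → 144 → 20 → 47 → 1 → … (one orbit).
Decompose π into cycles: lengths [99, 99, 1] (3 cycles, including the fixed point 0).
Σ(ℓ_i−1) = 199−3 = 196; sign = (−1)^196 = +1.
Check: (72/199) = +1 by Zolotarev.

+1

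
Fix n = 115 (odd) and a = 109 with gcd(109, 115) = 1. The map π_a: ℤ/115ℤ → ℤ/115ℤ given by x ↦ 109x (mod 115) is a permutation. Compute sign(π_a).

-1

Start at x=1: 1 → 109 → 36 → 14 → 31 → 44 → 81 → … (one orbit).
The orbit structure of x ↦ 109x mod 115: 8 orbits of sizes [22, 22, 22, 22, 22, 2, 2, 1].
Σ(ℓ_i−1) = 115−8 = 107; sign = (−1)^107 = -1.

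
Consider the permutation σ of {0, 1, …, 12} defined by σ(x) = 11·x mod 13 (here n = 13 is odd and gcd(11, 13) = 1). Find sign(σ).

Orbit of 7 under x↦11x: [7, 12, 2, 9, 8, 10, 6]… (length divides ord_13(11)).
The orbit structure of x ↦ 11x mod 13: 2 orbits of sizes [12, 1].
13 − 2 = 11 transpositions; sign(π) = (−1)^11 = -1.
Zolotarev: (11|13) = -1, matching the cycle-count sign.

-1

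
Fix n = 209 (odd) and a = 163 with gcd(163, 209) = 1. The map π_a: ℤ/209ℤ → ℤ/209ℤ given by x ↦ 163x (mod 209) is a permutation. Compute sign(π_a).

Trace 102: π^k(102) = [102, 115, 144, 64, 191, 201, 159] for k=0..6.
The orbit structure of x ↦ 163x mod 209: 21 orbits of sizes [15, 15, 15, 15, 15, 15, 15, 15, 15, 15, 15, 15, 5, 5, 3, 3, 3, 3, 3, 3, 1].
Σ(ℓ_i−1) = 209−21 = 188; sign = (−1)^188 = +1.

+1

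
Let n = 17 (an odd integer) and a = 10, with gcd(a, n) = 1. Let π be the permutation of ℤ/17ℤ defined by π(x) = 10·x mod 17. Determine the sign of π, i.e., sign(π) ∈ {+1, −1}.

-1

Trace 12: π^k(12) = [12, 1, 10, 15, 14, 4, 6] for k=0..6.
Cycle type of π: 16 + 1; total 2 cycles.
2 cycles on 17: each ℓ→(−1)^(ℓ−1), product (−1)^15 = -1.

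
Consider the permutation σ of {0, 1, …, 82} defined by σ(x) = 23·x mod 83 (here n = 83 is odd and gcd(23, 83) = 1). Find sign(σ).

Orbit of 51 under x↦23x: [51, 11, 4, 9, 41, 30, 26]… (length divides ord_83(23)).
Decompose π into cycles: lengths [41, 41, 1] (3 cycles, including the fixed point 0).
3 cycles on 83: each ℓ→(−1)^(ℓ−1), product (−1)^80 = +1.

+1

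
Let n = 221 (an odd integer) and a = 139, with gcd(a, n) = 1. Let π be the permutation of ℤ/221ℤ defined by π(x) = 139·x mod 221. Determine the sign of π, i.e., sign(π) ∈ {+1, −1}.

Trace 22: π^k(22) = [22, 185, 79, 152, 133, 144, 126] for k=0..6.
Cycle lengths of π_139 on ℤ/221ℤ: [48, 48, 48, 48, 16, 3, 3, 3, 3, 1]; 10 cycles in total.
With 10 cycles on 221 points, sign = (−1)^{221−10} = -1.
Check: (139/221) = -1 by Zolotarev.

-1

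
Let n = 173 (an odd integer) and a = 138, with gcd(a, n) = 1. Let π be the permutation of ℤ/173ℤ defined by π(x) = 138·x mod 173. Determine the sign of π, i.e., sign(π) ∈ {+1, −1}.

Orbit of 140 under x↦138x: [140, 117, 57, 81, 106, 96, 100]… (length divides ord_173(138)).
The orbit structure of x ↦ 138x mod 173: 5 orbits of sizes [43, 43, 43, 43, 1].
n − c = 173 − 5 = 168; sign = (−1)^168 = +1.
Via Zolotarev, sign(π_{138}) = (138|173) = +1.

+1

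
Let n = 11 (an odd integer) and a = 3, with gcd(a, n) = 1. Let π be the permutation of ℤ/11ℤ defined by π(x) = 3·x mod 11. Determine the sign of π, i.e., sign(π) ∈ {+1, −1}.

+1

Start at x=4: 4 → 1 → 3 → 9 → 5 → 4 (one orbit).
3 cycles of lengths [5, 5, 1].
sign(π) = (−1)^{n − #cycles} = (−1)^{11−3} = (−1)^8 = +1.
Via Zolotarev, sign(π_{3}) = (3|11) = +1.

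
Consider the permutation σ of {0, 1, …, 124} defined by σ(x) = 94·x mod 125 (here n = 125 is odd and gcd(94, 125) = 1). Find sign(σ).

+1

Trace 116: π^k(116) = [116, 29, 101, 119, 61, 109, 121] for k=0..6.
7 cycles of lengths [50, 50, 10, 10, 2, 2, 1].
125 − 7 = 118 transpositions; sign(π) = (−1)^118 = +1.
(94|125)_J = +1 (Zolotarev's lemma cross-check).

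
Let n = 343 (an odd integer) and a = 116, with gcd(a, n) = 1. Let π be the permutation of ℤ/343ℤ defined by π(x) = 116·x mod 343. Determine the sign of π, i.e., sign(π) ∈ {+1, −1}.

+1

Start at x=67: 67 → 226 → 148 → 18 → 30 → 50 → 312 → … (one orbit).
Cycle lengths of π_116 on ℤ/343ℤ: [21, 21, 21, 21, 21, 21, 21, 21, 21, 21, 21, 21, 21, 21, 3, 3, 3, 3, 3, 3, 3, 3, 3, 3, 3, 3, 3, 3, 3, 3, 1]; 31 cycles in total.
n − c = 343 − 31 = 312; sign = (−1)^312 = +1.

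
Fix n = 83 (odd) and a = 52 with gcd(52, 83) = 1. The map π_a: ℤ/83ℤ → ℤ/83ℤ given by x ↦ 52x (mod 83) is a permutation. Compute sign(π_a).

-1

Orbit of 53 under x↦52x: [53, 17, 54, 69, 19, 75, 82]… (length divides ord_83(52)).
Cycle type of π: 82 + 1; total 2 cycles.
n − c = 83 − 2 = 81; sign = (−1)^81 = -1.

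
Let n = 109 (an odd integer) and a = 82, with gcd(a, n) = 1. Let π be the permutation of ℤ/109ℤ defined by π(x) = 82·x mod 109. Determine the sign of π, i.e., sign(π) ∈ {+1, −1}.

Start at x=1: 1 → 82 → 75 → 46 → 66 → 71 → 45 → … (one orbit).
Cycle lengths of π_82 on ℤ/109ℤ: [18, 18, 18, 18, 18, 18, 1]; 7 cycles in total.
Σ(ℓ_i−1) = 109−7 = 102; sign = (−1)^102 = +1.

+1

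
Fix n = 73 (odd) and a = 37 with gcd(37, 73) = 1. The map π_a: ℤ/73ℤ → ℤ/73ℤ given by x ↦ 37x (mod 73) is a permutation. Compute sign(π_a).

+1

Trace 4: π^k(4) = [4, 2, 1, 37, 55, 64, 32] for k=0..6.
π_37 has 9 disjoint cycles with lengths [9, 9, 9, 9, 9, 9, 9, 9, 1] on {0,…,72}.
n − c = 73 − 9 = 64; sign = (−1)^64 = +1.
Zolotarev: (37|73) = +1, matching the cycle-count sign.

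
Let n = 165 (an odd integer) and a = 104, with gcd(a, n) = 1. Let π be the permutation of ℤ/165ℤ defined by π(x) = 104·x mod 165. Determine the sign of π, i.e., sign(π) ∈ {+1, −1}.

-1

Trace 119: π^k(119) = [119, 1, 104, 91, 59, 31, 89] for k=0..6.
Cycle type of π: 10×14 + 5×2 + 2×7 + 1; total 24 cycles.
sign(π) = (−1)^{n − #cycles} = (−1)^{165−24} = (−1)^141 = -1.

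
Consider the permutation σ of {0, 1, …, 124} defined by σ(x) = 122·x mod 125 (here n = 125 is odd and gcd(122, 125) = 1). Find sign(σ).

Start at x=54: 54 → 88 → 111 → 42 → 124 → 3 → 116 → … (one orbit).
The orbit structure of x ↦ 122x mod 125: 4 orbits of sizes [100, 20, 4, 1].
125 − 4 = 121 transpositions; sign(π) = (−1)^121 = -1.
(122|125)_J = -1 (Zolotarev's lemma cross-check).

-1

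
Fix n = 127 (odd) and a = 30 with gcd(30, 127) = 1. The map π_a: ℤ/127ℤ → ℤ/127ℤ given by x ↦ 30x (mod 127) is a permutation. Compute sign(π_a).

Orbit of 37 under x↦30x: [37, 94, 26, 18, 32, 71, 98]… (length divides ord_127(30)).
Cycle type of π: 63×2 + 1; total 3 cycles.
With 3 cycles on 127 points, sign = (−1)^{127−3} = +1.
Zolotarev: (30|127) = +1, matching the cycle-count sign.

+1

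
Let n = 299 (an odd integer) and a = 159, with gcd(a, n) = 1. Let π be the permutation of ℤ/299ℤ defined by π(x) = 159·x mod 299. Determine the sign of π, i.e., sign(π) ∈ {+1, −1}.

-1

Orbit of 55 under x↦159x: [55, 74, 105, 250, 282, 287, 185]… (length divides ord_299(159)).
Decompose π into cycles: lengths [66, 66, 66, 66, 22, 3, 3, 3, 3, 1] (10 cycles, including the fixed point 0).
299 − 10 = 289 transpositions; sign(π) = (−1)^289 = -1.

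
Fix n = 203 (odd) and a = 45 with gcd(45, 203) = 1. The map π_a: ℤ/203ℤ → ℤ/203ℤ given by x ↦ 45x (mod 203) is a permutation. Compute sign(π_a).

-1

Orbit of 82 under x↦45x: [82, 36, 199, 23, 20, 88, 103]… (length divides ord_203(45)).
Cycle type of π: 42×4 + 7×4 + 6 + 1; total 10 cycles.
10 cycles on 203: each ℓ→(−1)^(ℓ−1), product (−1)^193 = -1.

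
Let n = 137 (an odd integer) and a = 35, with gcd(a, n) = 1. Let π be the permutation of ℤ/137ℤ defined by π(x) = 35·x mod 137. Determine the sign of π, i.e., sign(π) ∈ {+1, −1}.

-1

Orbit of 44 under x↦35x: [44, 33, 59, 10, 76, 57, 77]… (length divides ord_137(35)).
2 cycles of lengths [136, 1].
Σ(ℓ_i−1) = 137−2 = 135; sign = (−1)^135 = -1.
(35|137)_J = -1 (Zolotarev's lemma cross-check).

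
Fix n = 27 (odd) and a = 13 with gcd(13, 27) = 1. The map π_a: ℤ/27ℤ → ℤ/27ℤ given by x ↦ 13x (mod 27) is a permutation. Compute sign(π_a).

+1

Start at x=16: 16 → 19 → 4 → 25 → 1 → 13 → 7 → … (one orbit).
The orbit structure of x ↦ 13x mod 27: 7 orbits of sizes [9, 9, 3, 3, 1, 1, 1].
Σ(ℓ_i−1) = 27−7 = 20; sign = (−1)^20 = +1.
The Jacobi symbol (13|27) = +1 (Zolotarev) agrees.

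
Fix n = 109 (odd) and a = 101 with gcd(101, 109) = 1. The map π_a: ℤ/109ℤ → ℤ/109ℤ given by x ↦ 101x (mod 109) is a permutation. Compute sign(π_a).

Start at x=68: 68 → 1 → 101 → 64 → 33 → 63 → 41 → … (one orbit).
Decompose π into cycles: lengths [12, 12, 12, 12, 12, 12, 12, 12, 12, 1] (10 cycles, including the fixed point 0).
sign(π) = (−1)^{n − #cycles} = (−1)^{109−10} = (−1)^99 = -1.
The Jacobi symbol (101|109) = -1 (Zolotarev) agrees.

-1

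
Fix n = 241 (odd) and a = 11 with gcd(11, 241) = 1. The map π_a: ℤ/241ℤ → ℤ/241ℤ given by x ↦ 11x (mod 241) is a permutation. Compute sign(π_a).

-1

Trace 128: π^k(128) = [128, 203, 64, 222, 32, 111, 16] for k=0..6.
Decompose π into cycles: lengths [48, 48, 48, 48, 48, 1] (6 cycles, including the fixed point 0).
Σ(ℓ_i−1) = 241−6 = 235; sign = (−1)^235 = -1.
The Jacobi symbol (11|241) = -1 (Zolotarev) agrees.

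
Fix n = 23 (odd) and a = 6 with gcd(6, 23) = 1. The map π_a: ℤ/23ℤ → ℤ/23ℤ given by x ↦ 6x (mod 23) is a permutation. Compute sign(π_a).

Start at x=13: 13 → 9 → 8 → 2 → 12 → 3 → 18 → … (one orbit).
π_6 has 3 disjoint cycles with lengths [11, 11, 1] on {0,…,22}.
With 3 cycles on 23 points, sign = (−1)^{23−3} = +1.
Check: (6/23) = +1 by Zolotarev.

+1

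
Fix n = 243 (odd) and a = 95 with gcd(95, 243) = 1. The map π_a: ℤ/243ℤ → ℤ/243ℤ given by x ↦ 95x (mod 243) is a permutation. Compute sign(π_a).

-1

Start at x=20: 20 → 199 → 194 → 205 → 35 → 166 → 218 → … (one orbit).
π_95 has 6 disjoint cycles with lengths [162, 54, 18, 6, 2, 1] on {0,…,242}.
Σ(ℓ_i−1) = 243−6 = 237; sign = (−1)^237 = -1.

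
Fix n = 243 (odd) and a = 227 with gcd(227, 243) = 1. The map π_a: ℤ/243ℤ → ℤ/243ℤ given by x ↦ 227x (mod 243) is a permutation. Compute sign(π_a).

Trace 23: π^k(23) = [23, 118, 56, 76, 242, 16, 230] for k=0..6.
Decompose π into cycles: lengths [162, 54, 18, 6, 2, 1] (6 cycles, including the fixed point 0).
243 − 6 = 237 transpositions; sign(π) = (−1)^237 = -1.
(227|243)_J = -1 (Zolotarev's lemma cross-check).

-1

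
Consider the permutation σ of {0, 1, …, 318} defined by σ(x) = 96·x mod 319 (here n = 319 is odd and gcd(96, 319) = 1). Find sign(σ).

Start at x=25: 25 → 167 → 82 → 216 → 1 → 96 → 284 → … (one orbit).
8 cycles of lengths [70, 70, 70, 70, 14, 14, 10, 1].
n − c = 319 − 8 = 311; sign = (−1)^311 = -1.

-1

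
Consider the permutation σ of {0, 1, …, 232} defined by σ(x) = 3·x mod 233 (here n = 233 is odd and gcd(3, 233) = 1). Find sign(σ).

Start at x=69: 69 → 207 → 155 → 232 → 230 → 224 → 206 → … (one orbit).
Cycle lengths of π_3 on ℤ/233ℤ: [232, 1]; 2 cycles in total.
n − c = 233 − 2 = 231; sign = (−1)^231 = -1.

-1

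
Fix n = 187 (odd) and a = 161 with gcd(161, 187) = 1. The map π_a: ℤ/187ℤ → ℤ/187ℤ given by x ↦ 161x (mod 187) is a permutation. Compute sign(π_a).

-1

Trace 87: π^k(87) = [87, 169, 94, 174, 151, 1, 161] for k=0..6.
Cycle type of π: 40×4 + 10 + 8×2 + 1; total 8 cycles.
Σ(ℓ_i−1) = 187−8 = 179; sign = (−1)^179 = -1.
Via Zolotarev, sign(π_{161}) = (161|187) = -1.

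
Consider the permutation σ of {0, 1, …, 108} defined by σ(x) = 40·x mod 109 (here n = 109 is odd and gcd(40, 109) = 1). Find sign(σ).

-1

Orbit of 25 under x↦40x: [25, 19, 106, 98, 105, 58, 31]… (length divides ord_109(40)).
The orbit structure of x ↦ 40x mod 109: 2 orbits of sizes [108, 1].
109 − 2 = 107 transpositions; sign(π) = (−1)^107 = -1.
(40|109)_J = -1 (Zolotarev's lemma cross-check).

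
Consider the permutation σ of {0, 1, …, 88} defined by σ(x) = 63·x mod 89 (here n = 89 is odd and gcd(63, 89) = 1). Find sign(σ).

-1

Start at x=1: 1 → 63 → 53 → 46 → 50 → 35 → 69 → … (one orbit).
Cycle type of π: 88 + 1; total 2 cycles.
2 cycles on 89: each ℓ→(−1)^(ℓ−1), product (−1)^87 = -1.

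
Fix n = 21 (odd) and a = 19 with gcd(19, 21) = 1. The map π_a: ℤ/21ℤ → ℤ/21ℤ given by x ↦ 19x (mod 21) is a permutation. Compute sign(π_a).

-1

Orbit of 13 under x↦19x: [13, 16, 10, 1, 19, 4]… (length divides ord_21(19)).
π_19 has 6 disjoint cycles with lengths [6, 6, 6, 1, 1, 1] on {0,…,20}.
Σ(ℓ_i−1) = 21−6 = 15; sign = (−1)^15 = -1.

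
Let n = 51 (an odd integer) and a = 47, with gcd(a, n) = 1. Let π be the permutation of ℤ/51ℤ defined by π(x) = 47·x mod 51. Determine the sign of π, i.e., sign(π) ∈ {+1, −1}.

-1

Start at x=1: 1 → 47 → 16 → 38 → 1 (one orbit).
Decompose π into cycles: lengths [4, 4, 4, 4, 4, 4, 4, 4, 4, 4, 4, 4, 2, 1] (14 cycles, including the fixed point 0).
n − c = 51 − 14 = 37; sign = (−1)^37 = -1.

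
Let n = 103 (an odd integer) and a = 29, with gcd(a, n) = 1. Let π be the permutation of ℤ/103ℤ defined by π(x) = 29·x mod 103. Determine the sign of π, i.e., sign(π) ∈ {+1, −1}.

+1

Trace 76: π^k(76) = [76, 41, 56, 79, 25, 4, 13] for k=0..6.
π_29 has 3 disjoint cycles with lengths [51, 51, 1] on {0,…,102}.
3 cycles on 103: each ℓ→(−1)^(ℓ−1), product (−1)^100 = +1.
The Jacobi symbol (29|103) = +1 (Zolotarev) agrees.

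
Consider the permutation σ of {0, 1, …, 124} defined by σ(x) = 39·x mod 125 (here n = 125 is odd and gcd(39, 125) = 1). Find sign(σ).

+1

Start at x=106: 106 → 9 → 101 → 64 → 121 → 94 → 41 → … (one orbit).
π_39 has 7 disjoint cycles with lengths [50, 50, 10, 10, 2, 2, 1] on {0,…,124}.
125 − 7 = 118 transpositions; sign(π) = (−1)^118 = +1.
Zolotarev: (39|125) = +1, matching the cycle-count sign.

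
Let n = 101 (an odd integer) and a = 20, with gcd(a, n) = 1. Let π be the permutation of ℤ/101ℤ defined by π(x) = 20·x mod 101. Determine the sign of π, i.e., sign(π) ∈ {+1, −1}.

Orbit of 19 under x↦20x: [19, 77, 25, 96, 1, 20, 97]… (length divides ord_101(20)).
The orbit structure of x ↦ 20x mod 101: 3 orbits of sizes [50, 50, 1].
n − c = 101 − 3 = 98; sign = (−1)^98 = +1.
The Jacobi symbol (20|101) = +1 (Zolotarev) agrees.

+1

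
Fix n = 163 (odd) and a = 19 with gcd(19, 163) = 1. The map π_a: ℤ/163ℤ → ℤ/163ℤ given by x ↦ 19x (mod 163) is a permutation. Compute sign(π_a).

Start at x=87: 87 → 23 → 111 → 153 → 136 → 139 → 33 → … (one orbit).
2 cycles of lengths [162, 1].
sign(π) = (−1)^{n − #cycles} = (−1)^{163−2} = (−1)^161 = -1.
Check: (19/163) = -1 by Zolotarev.

-1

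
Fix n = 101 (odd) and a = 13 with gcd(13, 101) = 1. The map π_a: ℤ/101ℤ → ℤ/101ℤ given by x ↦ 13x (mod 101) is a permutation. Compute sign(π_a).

Trace 58: π^k(58) = [58, 47, 5, 65, 37, 77, 92] for k=0..6.
3 cycles of lengths [50, 50, 1].
3 cycles on 101: each ℓ→(−1)^(ℓ−1), product (−1)^98 = +1.

+1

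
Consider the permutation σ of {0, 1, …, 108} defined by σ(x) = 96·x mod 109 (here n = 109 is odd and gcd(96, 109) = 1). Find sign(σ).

Trace 45: π^k(45) = [45, 69, 84, 107, 26, 98, 34] for k=0..6.
Cycle lengths of π_96 on ℤ/109ℤ: [108, 1]; 2 cycles in total.
n − c = 109 − 2 = 107; sign = (−1)^107 = -1.
The Jacobi symbol (96|109) = -1 (Zolotarev) agrees.

-1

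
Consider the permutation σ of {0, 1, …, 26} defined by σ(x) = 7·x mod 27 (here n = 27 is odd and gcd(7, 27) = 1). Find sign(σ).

+1

Orbit of 7 under x↦7x: [7, 22, 19, 25, 13, 10, 16]… (length divides ord_27(7)).
Cycle lengths of π_7 on ℤ/27ℤ: [9, 9, 3, 3, 1, 1, 1]; 7 cycles in total.
sign(π) = (−1)^{n − #cycles} = (−1)^{27−7} = (−1)^20 = +1.
Check: (7/27) = +1 by Zolotarev.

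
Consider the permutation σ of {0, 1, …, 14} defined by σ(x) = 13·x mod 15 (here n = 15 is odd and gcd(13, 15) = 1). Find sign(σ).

-1

Trace 7: π^k(7) = [7, 1, 13, 4] for k=0..3.
The orbit structure of x ↦ 13x mod 15: 6 orbits of sizes [4, 4, 4, 1, 1, 1].
sign(π) = (−1)^{n − #cycles} = (−1)^{15−6} = (−1)^9 = -1.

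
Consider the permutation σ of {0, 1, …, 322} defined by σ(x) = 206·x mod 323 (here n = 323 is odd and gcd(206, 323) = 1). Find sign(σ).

Start at x=93: 93 → 101 → 134 → 149 → 9 → 239 → 138 → … (one orbit).
The orbit structure of x ↦ 206x mod 323: 9 orbits of sizes [72, 72, 72, 72, 9, 9, 8, 8, 1].
sign(π) = (−1)^{n − #cycles} = (−1)^{323−9} = (−1)^314 = +1.

+1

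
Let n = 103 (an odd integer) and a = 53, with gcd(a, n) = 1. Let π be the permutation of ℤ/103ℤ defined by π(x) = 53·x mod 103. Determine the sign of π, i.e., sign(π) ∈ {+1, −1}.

-1

Trace 45: π^k(45) = [45, 16, 24, 36, 54, 81, 70] for k=0..6.
Cycle type of π: 102 + 1; total 2 cycles.
sign(π) = (−1)^{n − #cycles} = (−1)^{103−2} = (−1)^101 = -1.
The Jacobi symbol (53|103) = -1 (Zolotarev) agrees.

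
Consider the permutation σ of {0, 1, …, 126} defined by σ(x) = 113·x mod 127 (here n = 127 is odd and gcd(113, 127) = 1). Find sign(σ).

Trace 88: π^k(88) = [88, 38, 103, 82, 122, 70, 36] for k=0..6.
Cycle type of π: 63×2 + 1; total 3 cycles.
sign(π) = (−1)^{n − #cycles} = (−1)^{127−3} = (−1)^124 = +1.

+1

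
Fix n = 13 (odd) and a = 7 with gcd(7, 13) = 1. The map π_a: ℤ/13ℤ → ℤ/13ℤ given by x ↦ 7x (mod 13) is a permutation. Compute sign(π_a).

-1

Trace 6: π^k(6) = [6, 3, 8, 4, 2, 1, 7] for k=0..6.
Cycle type of π: 12 + 1; total 2 cycles.
Σ(ℓ_i−1) = 13−2 = 11; sign = (−1)^11 = -1.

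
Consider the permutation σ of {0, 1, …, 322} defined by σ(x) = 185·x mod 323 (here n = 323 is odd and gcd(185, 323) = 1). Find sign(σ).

-1

Start at x=30: 30 → 59 → 256 → 202 → 225 → 281 → 305 → … (one orbit).
Cycle type of π: 72×4 + 18 + 8×2 + 1; total 8 cycles.
n − c = 323 − 8 = 315; sign = (−1)^315 = -1.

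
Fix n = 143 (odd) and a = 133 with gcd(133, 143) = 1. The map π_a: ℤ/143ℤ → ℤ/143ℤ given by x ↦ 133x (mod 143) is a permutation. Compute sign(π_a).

Orbit of 133 under x↦133x: [133, 100, 1]… (length divides ord_143(133)).
Cycle lengths of π_133 on ℤ/143ℤ: [3, 3, 3, 3, 3, 3, 3, 3, 3, 3, 3, 3, 3, 3, 3, 3, 3, 3, 3, 3, 3, 3, 3, 3, 3, 3, 3, 3, 3, 3, 3, 3, 3, 3, 3, 3, 3, 3, 3, 3, 3, 3, 3, 3, 1, 1, 1, 1, 1, 1, 1, 1, 1, 1, 1]; 55 cycles in total.
n − c = 143 − 55 = 88; sign = (−1)^88 = +1.
The Jacobi symbol (133|143) = +1 (Zolotarev) agrees.

+1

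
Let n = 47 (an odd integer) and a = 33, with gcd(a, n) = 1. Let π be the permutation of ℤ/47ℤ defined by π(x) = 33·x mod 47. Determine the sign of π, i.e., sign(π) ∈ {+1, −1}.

Orbit of 18 under x↦33x: [18, 30, 3, 5, 24, 40, 4]… (length divides ord_47(33)).
The orbit structure of x ↦ 33x mod 47: 2 orbits of sizes [46, 1].
Σ(ℓ_i−1) = 47−2 = 45; sign = (−1)^45 = -1.
(33|47)_J = -1 (Zolotarev's lemma cross-check).

-1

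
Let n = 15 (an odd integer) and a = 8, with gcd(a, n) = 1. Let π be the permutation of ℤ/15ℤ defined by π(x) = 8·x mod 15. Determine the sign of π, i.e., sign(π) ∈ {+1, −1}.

Trace 1: π^k(1) = [1, 8, 4, 2] for k=0..3.
Decompose π into cycles: lengths [4, 4, 4, 2, 1] (5 cycles, including the fixed point 0).
n − c = 15 − 5 = 10; sign = (−1)^10 = +1.

+1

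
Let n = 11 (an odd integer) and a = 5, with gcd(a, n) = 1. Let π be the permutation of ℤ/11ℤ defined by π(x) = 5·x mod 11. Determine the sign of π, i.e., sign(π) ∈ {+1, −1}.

+1

Trace 4: π^k(4) = [4, 9, 1, 5, 3] for k=0..4.
3 cycles of lengths [5, 5, 1].
Σ(ℓ_i−1) = 11−3 = 8; sign = (−1)^8 = +1.
Via Zolotarev, sign(π_{5}) = (5|11) = +1.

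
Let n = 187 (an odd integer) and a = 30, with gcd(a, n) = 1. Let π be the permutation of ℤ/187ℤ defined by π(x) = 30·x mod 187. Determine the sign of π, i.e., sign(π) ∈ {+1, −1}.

Start at x=86: 86 → 149 → 169 → 21 → 69 → 13 → 16 → … (one orbit).
14 cycles of lengths [20, 20, 20, 20, 20, 20, 20, 20, 10, 4, 4, 4, 4, 1].
With 14 cycles on 187 points, sign = (−1)^{187−14} = -1.

-1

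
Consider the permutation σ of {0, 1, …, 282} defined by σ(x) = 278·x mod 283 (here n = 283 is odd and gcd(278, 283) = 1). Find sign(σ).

+1

Trace 44: π^k(44) = [44, 63, 251, 160, 49, 38, 93] for k=0..6.
Decompose π into cycles: lengths [141, 141, 1] (3 cycles, including the fixed point 0).
With 3 cycles on 283 points, sign = (−1)^{283−3} = +1.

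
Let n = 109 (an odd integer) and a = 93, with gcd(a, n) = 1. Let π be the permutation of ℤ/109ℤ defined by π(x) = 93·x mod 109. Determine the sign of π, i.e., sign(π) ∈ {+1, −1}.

+1

Orbit of 27 under x↦93x: [27, 4, 45, 43, 75, 108, 16]… (length divides ord_109(93)).
The orbit structure of x ↦ 93x mod 109: 7 orbits of sizes [18, 18, 18, 18, 18, 18, 1].
Σ(ℓ_i−1) = 109−7 = 102; sign = (−1)^102 = +1.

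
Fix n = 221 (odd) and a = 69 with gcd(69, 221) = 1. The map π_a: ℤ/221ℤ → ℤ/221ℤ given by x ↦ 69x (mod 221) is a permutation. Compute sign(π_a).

Trace 35: π^k(35) = [35, 205, 1, 69, 120, 103] for k=0..5.
51 cycles of lengths [6, 6, 6, 6, 6, 6, 6, 6, 6, 6, 6, 6, 6, 6, 6, 6, 6, 6, 6, 6, 6, 6, 6, 6, 6, 6, 6, 6, 6, 6, 6, 6, 6, 6, 1, 1, 1, 1, 1, 1, 1, 1, 1, 1, 1, 1, 1, 1, 1, 1, 1].
221 − 51 = 170 transpositions; sign(π) = (−1)^170 = +1.
Check: (69/221) = +1 by Zolotarev.

+1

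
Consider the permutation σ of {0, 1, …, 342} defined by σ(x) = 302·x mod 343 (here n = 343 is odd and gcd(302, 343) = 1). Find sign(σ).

+1

Orbit of 92 under x↦302x: [92, 1, 302, 309, 22, 127, 281]… (length divides ord_343(302)).
19 cycles of lengths [49, 49, 49, 49, 49, 49, 7, 7, 7, 7, 7, 7, 1, 1, 1, 1, 1, 1, 1].
sign(π) = (−1)^{n − #cycles} = (−1)^{343−19} = (−1)^324 = +1.
Zolotarev: (302|343) = +1, matching the cycle-count sign.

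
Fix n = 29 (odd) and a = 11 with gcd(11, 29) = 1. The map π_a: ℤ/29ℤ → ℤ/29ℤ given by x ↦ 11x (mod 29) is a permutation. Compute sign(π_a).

-1

Start at x=4: 4 → 15 → 20 → 17 → 13 → 27 → 7 → … (one orbit).
Decompose π into cycles: lengths [28, 1] (2 cycles, including the fixed point 0).
sign(π) = (−1)^{n − #cycles} = (−1)^{29−2} = (−1)^27 = -1.
The Jacobi symbol (11|29) = -1 (Zolotarev) agrees.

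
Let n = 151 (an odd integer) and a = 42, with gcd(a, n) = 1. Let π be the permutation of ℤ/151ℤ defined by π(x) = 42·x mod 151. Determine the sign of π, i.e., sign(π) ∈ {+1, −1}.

+1

Trace 78: π^k(78) = [78, 105, 31, 94, 22, 18, 1] for k=0..6.
π_42 has 3 disjoint cycles with lengths [75, 75, 1] on {0,…,150}.
3 cycles on 151: each ℓ→(−1)^(ℓ−1), product (−1)^148 = +1.
The Jacobi symbol (42|151) = +1 (Zolotarev) agrees.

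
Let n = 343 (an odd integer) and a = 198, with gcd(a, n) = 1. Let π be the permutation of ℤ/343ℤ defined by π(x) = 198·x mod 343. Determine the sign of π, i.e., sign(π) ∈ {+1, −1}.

Trace 312: π^k(312) = [312, 36, 268, 242, 239, 331, 25] for k=0..6.
Cycle type of π: 147×2 + 21×2 + 3×2 + 1; total 7 cycles.
With 7 cycles on 343 points, sign = (−1)^{343−7} = +1.
Via Zolotarev, sign(π_{198}) = (198|343) = +1.

+1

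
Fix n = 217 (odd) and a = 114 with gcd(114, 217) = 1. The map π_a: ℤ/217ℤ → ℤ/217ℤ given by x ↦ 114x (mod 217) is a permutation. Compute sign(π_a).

Orbit of 114 under x↦114x: [114, 193, 85, 142, 130, 64, 135]… (length divides ord_217(114)).
Cycle type of π: 30×7 + 3×2 + 1; total 10 cycles.
With 10 cycles on 217 points, sign = (−1)^{217−10} = -1.
The Jacobi symbol (114|217) = -1 (Zolotarev) agrees.

-1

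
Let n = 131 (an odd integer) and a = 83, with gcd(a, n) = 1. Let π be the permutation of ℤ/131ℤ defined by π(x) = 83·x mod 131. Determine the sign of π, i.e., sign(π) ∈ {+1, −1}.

Trace 53: π^k(53) = [53, 76, 20, 88, 99, 95, 25] for k=0..6.
Cycle lengths of π_83 on ℤ/131ℤ: [130, 1]; 2 cycles in total.
2 cycles on 131: each ℓ→(−1)^(ℓ−1), product (−1)^129 = -1.
Zolotarev: (83|131) = -1, matching the cycle-count sign.

-1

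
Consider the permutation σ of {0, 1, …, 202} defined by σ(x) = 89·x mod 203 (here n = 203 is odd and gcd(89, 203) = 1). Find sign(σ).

Start at x=10: 10 → 78 → 40 → 109 → 160 → 30 → 31 → … (one orbit).
Decompose π into cycles: lengths [84, 84, 28, 6, 1] (5 cycles, including the fixed point 0).
With 5 cycles on 203 points, sign = (−1)^{203−5} = +1.
(89|203)_J = +1 (Zolotarev's lemma cross-check).

+1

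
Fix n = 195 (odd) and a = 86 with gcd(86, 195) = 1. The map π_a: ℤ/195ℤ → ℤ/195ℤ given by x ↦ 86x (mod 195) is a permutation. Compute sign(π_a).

+1

Trace 86: π^k(86) = [86, 181, 161, 1] for k=0..3.
The orbit structure of x ↦ 86x mod 195: 55 orbits of sizes [4, 4, 4, 4, 4, 4, 4, 4, 4, 4, 4, 4, 4, 4, 4, 4, 4, 4, 4, 4, 4, 4, 4, 4, 4, 4, 4, 4, 4, 4, 4, 4, 4, 4, 4, 4, 4, 4, 4, 4, 4, 4, 4, 4, 4, 2, 2, 2, 2, 2, 1, 1, 1, 1, 1].
195 − 55 = 140 transpositions; sign(π) = (−1)^140 = +1.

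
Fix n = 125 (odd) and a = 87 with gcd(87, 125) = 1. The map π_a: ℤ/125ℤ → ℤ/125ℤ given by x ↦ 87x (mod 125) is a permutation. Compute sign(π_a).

-1

Trace 7: π^k(7) = [7, 109, 108, 21, 77, 74, 63] for k=0..6.
Decompose π into cycles: lengths [100, 20, 4, 1] (4 cycles, including the fixed point 0).
125 − 4 = 121 transpositions; sign(π) = (−1)^121 = -1.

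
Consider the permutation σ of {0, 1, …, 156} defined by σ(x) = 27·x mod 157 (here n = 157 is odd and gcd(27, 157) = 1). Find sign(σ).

Orbit of 143 under x↦27x: [143, 93, 156, 130, 56, 99, 4]… (length divides ord_157(27)).
7 cycles of lengths [26, 26, 26, 26, 26, 26, 1].
sign(π) = (−1)^{n − #cycles} = (−1)^{157−7} = (−1)^150 = +1.

+1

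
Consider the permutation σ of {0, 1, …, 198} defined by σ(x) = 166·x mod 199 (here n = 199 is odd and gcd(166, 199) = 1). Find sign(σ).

Orbit of 40 under x↦166x: [40, 73, 178, 96, 16, 69, 111]… (length divides ord_199(166)).
Cycle type of π: 198 + 1; total 2 cycles.
2 cycles on 199: each ℓ→(−1)^(ℓ−1), product (−1)^197 = -1.

-1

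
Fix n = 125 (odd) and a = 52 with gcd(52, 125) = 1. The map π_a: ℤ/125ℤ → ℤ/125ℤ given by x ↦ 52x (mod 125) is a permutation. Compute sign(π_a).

-1

Start at x=89: 89 → 3 → 31 → 112 → 74 → 98 → 96 → … (one orbit).
Cycle type of π: 100 + 20 + 4 + 1; total 4 cycles.
n − c = 125 − 4 = 121; sign = (−1)^121 = -1.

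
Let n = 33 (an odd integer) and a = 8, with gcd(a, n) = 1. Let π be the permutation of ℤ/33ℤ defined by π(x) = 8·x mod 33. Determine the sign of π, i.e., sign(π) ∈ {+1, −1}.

+1

Orbit of 25 under x↦8x: [25, 2, 16, 29, 1, 8, 31]… (length divides ord_33(8)).
π_8 has 5 disjoint cycles with lengths [10, 10, 10, 2, 1] on {0,…,32}.
Σ(ℓ_i−1) = 33−5 = 28; sign = (−1)^28 = +1.
Via Zolotarev, sign(π_{8}) = (8|33) = +1.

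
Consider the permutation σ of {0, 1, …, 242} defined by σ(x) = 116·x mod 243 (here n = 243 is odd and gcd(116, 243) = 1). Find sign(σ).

-1

Trace 100: π^k(100) = [100, 179, 109, 8, 199, 242, 127] for k=0..6.
Decompose π into cycles: lengths [54, 54, 54, 18, 18, 18, 6, 6, 6, 2, 2, 2, 2, 1] (14 cycles, including the fixed point 0).
n − c = 243 − 14 = 229; sign = (−1)^229 = -1.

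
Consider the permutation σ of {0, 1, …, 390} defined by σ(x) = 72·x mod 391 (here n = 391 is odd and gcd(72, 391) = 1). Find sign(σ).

+1

Orbit of 305 under x↦72x: [305, 64, 307, 208, 118, 285, 188]… (length divides ord_391(72)).
Cycle type of π: 44×8 + 11×2 + 4×4 + 1; total 15 cycles.
With 15 cycles on 391 points, sign = (−1)^{391−15} = +1.
(72|391)_J = +1 (Zolotarev's lemma cross-check).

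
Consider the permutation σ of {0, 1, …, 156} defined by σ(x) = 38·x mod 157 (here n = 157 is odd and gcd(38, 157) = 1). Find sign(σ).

Orbit of 111 under x↦38x: [111, 136, 144, 134, 68, 72, 67]… (length divides ord_157(38)).
2 cycles of lengths [156, 1].
Σ(ℓ_i−1) = 157−2 = 155; sign = (−1)^155 = -1.
Via Zolotarev, sign(π_{38}) = (38|157) = -1.

-1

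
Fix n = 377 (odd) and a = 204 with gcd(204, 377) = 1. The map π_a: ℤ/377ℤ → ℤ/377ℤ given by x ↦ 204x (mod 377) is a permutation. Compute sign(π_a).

Start at x=204: 204 → 146 → 1 → 204 (one orbit).
The orbit structure of x ↦ 204x mod 377: 145 orbits of sizes [3, 3, 3, 3, 3, 3, 3, 3, 3, 3, 3, 3, 3, 3, 3, 3, 3, 3, 3, 3, 3, 3, 3, 3, 3, 3, 3, 3, 3, 3, 3, 3, 3, 3, 3, 3, 3, 3, 3, 3, 3, 3, 3, 3, 3, 3, 3, 3, 3, 3, 3, 3, 3, 3, 3, 3, 3, 3, 3, 3, 3, 3, 3, 3, 3, 3, 3, 3, 3, 3, 3, 3, 3, 3, 3, 3, 3, 3, 3, 3, 3, 3, 3, 3, 3, 3, 3, 3, 3, 3, 3, 3, 3, 3, 3, 3, 3, 3, 3, 3, 3, 3, 3, 3, 3, 3, 3, 3, 3, 3, 3, 3, 3, 3, 3, 3, 1, 1, 1, 1, 1, 1, 1, 1, 1, 1, 1, 1, 1, 1, 1, 1, 1, 1, 1, 1, 1, 1, 1, 1, 1, 1, 1, 1, 1].
With 145 cycles on 377 points, sign = (−1)^{377−145} = +1.
Check: (204/377) = +1 by Zolotarev.

+1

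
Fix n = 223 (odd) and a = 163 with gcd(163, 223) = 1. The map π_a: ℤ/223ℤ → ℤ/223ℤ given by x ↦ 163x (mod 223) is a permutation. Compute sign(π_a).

Start at x=26: 26 → 1 → 163 → 32 → 87 → 132 → 108 → … (one orbit).
Decompose π into cycles: lengths [74, 74, 74, 1] (4 cycles, including the fixed point 0).
n − c = 223 − 4 = 219; sign = (−1)^219 = -1.
Via Zolotarev, sign(π_{163}) = (163|223) = -1.

-1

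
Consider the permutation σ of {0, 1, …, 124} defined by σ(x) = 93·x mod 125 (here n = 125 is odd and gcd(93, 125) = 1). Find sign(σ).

-1

Start at x=43: 43 → 124 → 32 → 101 → 18 → 49 → 57 → … (one orbit).
Cycle type of π: 20×5 + 4×6 + 1; total 12 cycles.
125 − 12 = 113 transpositions; sign(π) = (−1)^113 = -1.
Check: (93/125) = -1 by Zolotarev.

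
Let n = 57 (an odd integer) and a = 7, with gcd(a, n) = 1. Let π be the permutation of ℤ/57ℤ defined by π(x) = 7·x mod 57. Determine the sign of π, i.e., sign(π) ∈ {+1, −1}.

+1

Orbit of 1 under x↦7x: [1, 7, 49]… (length divides ord_57(7)).
Decompose π into cycles: lengths [3, 3, 3, 3, 3, 3, 3, 3, 3, 3, 3, 3, 3, 3, 3, 3, 3, 3, 1, 1, 1] (21 cycles, including the fixed point 0).
With 21 cycles on 57 points, sign = (−1)^{57−21} = +1.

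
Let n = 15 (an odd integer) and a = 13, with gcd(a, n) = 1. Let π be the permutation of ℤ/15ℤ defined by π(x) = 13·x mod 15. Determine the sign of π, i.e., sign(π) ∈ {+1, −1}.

-1

Orbit of 7 under x↦13x: [7, 1, 13, 4]… (length divides ord_15(13)).
π_13 has 6 disjoint cycles with lengths [4, 4, 4, 1, 1, 1] on {0,…,14}.
Σ(ℓ_i−1) = 15−6 = 9; sign = (−1)^9 = -1.
(13|15)_J = -1 (Zolotarev's lemma cross-check).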